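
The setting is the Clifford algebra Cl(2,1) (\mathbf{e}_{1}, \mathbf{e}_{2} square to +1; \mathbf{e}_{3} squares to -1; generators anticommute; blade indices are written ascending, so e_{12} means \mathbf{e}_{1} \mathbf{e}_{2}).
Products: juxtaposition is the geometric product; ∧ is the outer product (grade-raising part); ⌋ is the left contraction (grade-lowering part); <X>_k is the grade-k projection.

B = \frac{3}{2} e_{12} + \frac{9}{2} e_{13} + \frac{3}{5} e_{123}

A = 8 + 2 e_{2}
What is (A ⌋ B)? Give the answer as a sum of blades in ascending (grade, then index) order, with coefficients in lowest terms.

step 1: -3 e_{1} + 12 e_{12} + \frac{174}{5} e_{13} + \frac{24}{5} e_{123}
Answer: -3 e_{1} + 12 e_{12} + \frac{174}{5} e_{13} + \frac{24}{5} e_{123}


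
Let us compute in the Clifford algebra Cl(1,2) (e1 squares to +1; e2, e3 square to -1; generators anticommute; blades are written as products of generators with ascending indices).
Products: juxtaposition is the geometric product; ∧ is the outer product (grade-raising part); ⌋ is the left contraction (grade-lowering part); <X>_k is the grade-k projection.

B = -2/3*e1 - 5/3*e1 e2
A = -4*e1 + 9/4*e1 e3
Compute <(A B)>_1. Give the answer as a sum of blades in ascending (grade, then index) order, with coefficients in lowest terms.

step 1: 8/3 + 20/3*e2 + 3/2*e3 - 15/4*e2 e3
step 2: 20/3*e2 + 3/2*e3
Answer: 20/3*e2 + 3/2*e3


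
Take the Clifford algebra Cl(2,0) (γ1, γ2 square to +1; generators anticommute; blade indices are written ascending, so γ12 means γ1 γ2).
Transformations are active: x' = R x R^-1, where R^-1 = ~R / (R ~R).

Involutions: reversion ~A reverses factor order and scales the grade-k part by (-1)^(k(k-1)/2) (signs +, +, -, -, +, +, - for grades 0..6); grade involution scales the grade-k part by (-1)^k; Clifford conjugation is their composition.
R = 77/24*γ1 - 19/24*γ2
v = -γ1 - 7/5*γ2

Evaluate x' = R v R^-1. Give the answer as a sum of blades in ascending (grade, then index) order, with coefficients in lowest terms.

~R = 77/24*γ1 - 19/24*γ2, and R ~R = 3145/288, so R^-1 = ~R / (3145/288).
R v = -21/10 - 317/60*γ12
Answer: -3679/15725*γ1 + 26803/15725*γ2


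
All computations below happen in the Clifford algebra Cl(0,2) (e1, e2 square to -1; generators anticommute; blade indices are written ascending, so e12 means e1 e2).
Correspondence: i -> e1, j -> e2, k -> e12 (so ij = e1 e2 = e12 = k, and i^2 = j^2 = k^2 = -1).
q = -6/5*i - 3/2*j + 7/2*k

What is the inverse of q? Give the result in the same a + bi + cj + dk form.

In blades: q = -6/5*e1 - 3/2*e2 + 7/2*e12.
With qbar = 6/5*e1 + 3/2*e2 - 7/2*e12 (scalar fixed, mapped units negated), q qbar = 797/50 (the sum of squared coefficients), so q^-1 = qbar / (797/50) = 60/797*e1 + 75/797*e2 - 175/797*e12; translating back:
Answer: 60/797*i + 75/797*j - 175/797*k


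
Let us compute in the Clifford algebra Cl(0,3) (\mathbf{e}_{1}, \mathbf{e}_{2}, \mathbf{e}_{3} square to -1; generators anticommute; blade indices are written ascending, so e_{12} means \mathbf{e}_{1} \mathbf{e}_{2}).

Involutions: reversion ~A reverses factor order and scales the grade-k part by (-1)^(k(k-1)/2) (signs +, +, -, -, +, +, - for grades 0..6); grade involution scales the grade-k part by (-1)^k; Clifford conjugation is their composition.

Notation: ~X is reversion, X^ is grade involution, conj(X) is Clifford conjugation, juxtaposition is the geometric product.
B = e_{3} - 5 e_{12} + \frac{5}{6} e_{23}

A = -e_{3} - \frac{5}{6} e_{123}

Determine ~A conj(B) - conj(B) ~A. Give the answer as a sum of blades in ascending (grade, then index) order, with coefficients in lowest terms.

first term: -1 + \frac{25}{36} e_{1} + \frac{5}{6} e_{2} - \frac{25}{6} e_{3} + \frac{5}{6} e_{12} - 5 e_{123}
second term: -1 + \frac{25}{36} e_{1} - \frac{5}{6} e_{2} - \frac{25}{6} e_{3} + \frac{5}{6} e_{12} - 5 e_{123}
Answer: \frac{5}{3} e_{2}


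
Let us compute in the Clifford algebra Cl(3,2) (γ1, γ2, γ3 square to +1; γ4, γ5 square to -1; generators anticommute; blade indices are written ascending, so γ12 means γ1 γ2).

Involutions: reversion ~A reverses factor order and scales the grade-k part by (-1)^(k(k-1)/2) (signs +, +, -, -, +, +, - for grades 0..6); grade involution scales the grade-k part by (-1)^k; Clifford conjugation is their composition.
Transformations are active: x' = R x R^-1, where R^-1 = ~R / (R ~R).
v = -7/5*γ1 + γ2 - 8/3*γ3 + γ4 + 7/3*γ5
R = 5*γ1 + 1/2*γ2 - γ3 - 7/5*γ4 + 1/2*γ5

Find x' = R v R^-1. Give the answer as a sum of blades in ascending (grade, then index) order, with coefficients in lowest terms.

~R = 5*γ1 + 1/2*γ2 - γ3 - 7/5*γ4 + 1/2*γ5, and R ~R = 601/25, so R^-1 = ~R / (601/25).
R v = -18/5 + 57/10*γ12 - 221/15*γ13 + 76/25*γ14 + 371/30*γ15 - 1/3*γ23 + 19/10*γ24 + 2/3*γ25 - 71/15*γ34 - γ35 - 113/30*γ45
Answer: -293/3005*γ1 - 691/601*γ2 + 5348/1803*γ3 - 349/601*γ4 - 4477/1803*γ5


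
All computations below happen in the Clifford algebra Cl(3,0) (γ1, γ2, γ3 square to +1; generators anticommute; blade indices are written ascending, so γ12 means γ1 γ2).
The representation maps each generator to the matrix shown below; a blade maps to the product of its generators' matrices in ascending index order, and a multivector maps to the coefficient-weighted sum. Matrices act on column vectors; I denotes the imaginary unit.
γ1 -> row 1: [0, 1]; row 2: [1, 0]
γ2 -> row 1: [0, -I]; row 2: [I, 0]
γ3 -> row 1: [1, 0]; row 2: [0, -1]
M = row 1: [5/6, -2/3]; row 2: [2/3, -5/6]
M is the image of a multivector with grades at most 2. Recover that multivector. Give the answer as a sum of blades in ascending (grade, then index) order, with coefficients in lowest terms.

Method: 1, rho(γ1), rho(γ2), rho(γ3) form a trace-orthogonal basis of the 2x2 complex matrices (tr(X Y) = 2 if X = Y, else 0), so M = m0*1 + m1*rho(γ1) + m2*rho(γ2) + m3*rho(γ3) with m0 = tr(M)/2 = 0, m1 = tr(M rho(γ1))/2 = 0, m2 = tr(M rho(γ2))/2 = -2*I/3, m3 = tr(M rho(γ3))/2 = 5/6.
Multiplying table entries, the bivector images are rho(γ12) = I*rho(γ3), rho(γ13) = -I*rho(γ2), rho(γ23) = I*rho(γ1); with real blade coefficients the real parts of m0..m3 are the coefficients of 1, γ1, γ2, γ3 and the imaginary parts give the bivectors (γ23: Im m1, γ13: -Im m2, γ12: Im m3).
Answer: 5/6*γ3 + 2/3*γ13


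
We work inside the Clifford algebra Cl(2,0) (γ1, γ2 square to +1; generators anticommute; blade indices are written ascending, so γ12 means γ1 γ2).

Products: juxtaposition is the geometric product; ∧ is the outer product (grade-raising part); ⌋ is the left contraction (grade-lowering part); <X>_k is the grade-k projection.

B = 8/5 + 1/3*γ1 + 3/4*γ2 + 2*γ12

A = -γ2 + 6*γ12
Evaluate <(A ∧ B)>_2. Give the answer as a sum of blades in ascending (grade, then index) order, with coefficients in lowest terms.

step 1: -8/5*γ2 + 149/15*γ12
step 2: 149/15*γ12
Answer: 149/15*γ12


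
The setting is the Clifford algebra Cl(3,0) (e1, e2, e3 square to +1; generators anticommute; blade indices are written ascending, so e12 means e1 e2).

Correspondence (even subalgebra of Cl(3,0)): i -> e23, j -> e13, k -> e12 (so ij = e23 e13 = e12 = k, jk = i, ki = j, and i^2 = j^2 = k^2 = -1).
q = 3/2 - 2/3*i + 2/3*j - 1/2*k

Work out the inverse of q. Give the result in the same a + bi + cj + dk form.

In blades: q = 3/2 - 1/2*e12 + 2/3*e13 - 2/3*e23.
With qbar = 3/2 + 1/2*e12 - 2/3*e13 + 2/3*e23 (scalar fixed, mapped units negated), q qbar = 61/18 (the sum of squared coefficients), so q^-1 = qbar / (61/18) = 27/61 + 9/61*e12 - 12/61*e13 + 12/61*e23; translating back:
Answer: 27/61 + 12/61*i - 12/61*j + 9/61*k


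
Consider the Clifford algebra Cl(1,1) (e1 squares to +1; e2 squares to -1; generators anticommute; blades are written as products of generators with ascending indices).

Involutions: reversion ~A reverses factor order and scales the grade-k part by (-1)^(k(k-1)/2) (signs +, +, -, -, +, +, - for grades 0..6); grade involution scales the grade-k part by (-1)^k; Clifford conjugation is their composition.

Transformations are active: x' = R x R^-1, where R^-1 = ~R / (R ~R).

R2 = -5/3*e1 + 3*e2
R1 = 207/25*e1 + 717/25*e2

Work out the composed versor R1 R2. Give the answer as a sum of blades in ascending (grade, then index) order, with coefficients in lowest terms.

Distribute over the terms of R1 (each basis-blade product reordered to ascending indices, repeated generators contracted through their squares):
(207/25*e1) R2 = -69/5 + 621/25*e1 e2
(717/25*e2) R2 = -2151/25 + 239/5*e1 e2
Summing the partial products and collecting blades:
Answer: -2496/25 + 1816/25*e1 e2


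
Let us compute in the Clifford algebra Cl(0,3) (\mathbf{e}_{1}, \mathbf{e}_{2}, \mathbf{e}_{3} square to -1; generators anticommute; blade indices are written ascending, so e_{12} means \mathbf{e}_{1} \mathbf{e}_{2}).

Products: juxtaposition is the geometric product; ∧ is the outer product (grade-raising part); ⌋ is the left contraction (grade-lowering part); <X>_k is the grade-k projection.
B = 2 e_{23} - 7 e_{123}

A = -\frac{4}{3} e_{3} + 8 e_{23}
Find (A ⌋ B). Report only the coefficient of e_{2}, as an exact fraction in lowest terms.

step 1: -16 + 56 e_{1} - \frac{8}{3} e_{2} - \frac{28}{3} e_{12}
Answer: -\frac{8}{3}


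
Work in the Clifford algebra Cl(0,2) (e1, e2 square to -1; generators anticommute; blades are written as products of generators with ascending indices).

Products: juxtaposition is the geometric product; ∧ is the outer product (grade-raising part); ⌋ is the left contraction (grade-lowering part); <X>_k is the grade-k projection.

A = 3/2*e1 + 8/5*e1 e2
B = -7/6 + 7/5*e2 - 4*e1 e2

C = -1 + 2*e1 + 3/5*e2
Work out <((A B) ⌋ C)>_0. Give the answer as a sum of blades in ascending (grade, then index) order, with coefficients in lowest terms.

step 1: 32/5 - 399/100*e1 + 6*e2 + 7/30*e1 e2
step 2: -101/50 + 64/5*e1 + 96/25*e2
step 3: -101/50
Answer: -101/50


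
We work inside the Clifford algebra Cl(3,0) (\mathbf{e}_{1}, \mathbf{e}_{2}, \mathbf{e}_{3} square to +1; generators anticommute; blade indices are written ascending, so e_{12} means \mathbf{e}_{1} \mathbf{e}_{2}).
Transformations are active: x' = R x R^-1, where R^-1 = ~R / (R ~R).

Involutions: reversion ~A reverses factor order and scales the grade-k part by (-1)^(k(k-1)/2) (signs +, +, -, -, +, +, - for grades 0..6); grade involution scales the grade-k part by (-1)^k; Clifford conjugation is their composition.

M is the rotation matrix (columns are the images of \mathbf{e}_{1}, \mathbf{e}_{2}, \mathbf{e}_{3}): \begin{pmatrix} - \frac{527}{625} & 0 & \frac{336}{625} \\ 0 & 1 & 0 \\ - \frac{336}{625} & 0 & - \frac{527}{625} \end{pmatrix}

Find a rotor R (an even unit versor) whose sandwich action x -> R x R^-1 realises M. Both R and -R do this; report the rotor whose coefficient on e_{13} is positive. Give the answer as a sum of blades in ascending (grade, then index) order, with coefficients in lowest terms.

Method: write R = a + b12*e_{12} + b13*e_{13} + b23*e_{23} with a^2 + b12^2 + b13^2 + b23^2 = 1 (so R^-1 = ~R). Expanding the columns R e_j ~R gives tr M = 4a^2 - 1 and, from the antisymmetric part, M21 - M12 = -4a*b12, M13 - M31 = 4a*b13, M32 - M23 = -4a*b23.
Here tr M = -\frac{429}{625}, so a^2 = (1 + tr M)/4 = \frac{49}{625} and a = ±\frac{7}{25}. Taking a = \frac{7}{25}: M21 - M12 = 0, M13 - M31 = \frac{672}{625}, M32 - M23 = 0, giving b12 = 0, b13 = \frac{24}{25}, b23 = 0, i.e. R = \frac{7}{25} + \frac{24}{25} e_{13}.
Its e_{13} coefficient is already positive.
Answer: \frac{7}{25} + \frac{24}{25} e_{13}. Key observation: the double cover Spin(3) -> SO(3) sends R and -R to the same matrix (trace -\frac{429}{625} here), so the stated sign of the e_{13} coefficient is what selects one sheet.


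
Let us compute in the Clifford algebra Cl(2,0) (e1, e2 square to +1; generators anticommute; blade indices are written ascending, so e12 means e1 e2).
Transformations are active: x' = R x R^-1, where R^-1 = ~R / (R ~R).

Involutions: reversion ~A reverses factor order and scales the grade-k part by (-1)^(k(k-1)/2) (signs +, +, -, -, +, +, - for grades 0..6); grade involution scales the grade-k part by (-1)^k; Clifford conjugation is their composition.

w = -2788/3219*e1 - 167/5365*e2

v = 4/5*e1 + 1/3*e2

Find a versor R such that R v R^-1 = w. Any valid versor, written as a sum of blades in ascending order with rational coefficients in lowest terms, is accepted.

The midline construction: v and w both square to 169/225, so reflecting in their sum -1064/16095*e1 + 4864/16095*e2 exchanges them.
Answer: -1064/16095*e1 + 4864/16095*e2


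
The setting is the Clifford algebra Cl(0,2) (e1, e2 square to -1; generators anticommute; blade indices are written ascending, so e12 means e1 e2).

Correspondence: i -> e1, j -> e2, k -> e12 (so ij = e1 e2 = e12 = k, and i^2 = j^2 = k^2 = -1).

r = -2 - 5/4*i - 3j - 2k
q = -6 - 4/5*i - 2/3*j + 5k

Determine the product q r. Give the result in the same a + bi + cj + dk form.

In blades: q = -6 - 4/5*e1 - 2/3*e2 + 5*e12, r = -2 - 5/4*e1 - 3*e2 - 2*e12.
Distribute q over r term by term (generator squares from the signature, products reordered to ascending indices): (-6)*r = 12 + 15/2*e1 + 18*e2 + 12*e12; (-4/5*e1)*r = -1 + 8/5*e1 - 8/5*e2 + 12/5*e12; (-2/3*e2)*r = -2 + 4/3*e1 + 4/3*e2 - 5/6*e12; (5*e12)*r = 10 + 15*e1 - 25/4*e2 - 10*e12.
Sum: 19 + 763/30*e1 + 689/60*e2 + 107/30*e12; translating back through the correspondence:
Answer: 19 + 763/30*i + 689/60*j + 107/30*k


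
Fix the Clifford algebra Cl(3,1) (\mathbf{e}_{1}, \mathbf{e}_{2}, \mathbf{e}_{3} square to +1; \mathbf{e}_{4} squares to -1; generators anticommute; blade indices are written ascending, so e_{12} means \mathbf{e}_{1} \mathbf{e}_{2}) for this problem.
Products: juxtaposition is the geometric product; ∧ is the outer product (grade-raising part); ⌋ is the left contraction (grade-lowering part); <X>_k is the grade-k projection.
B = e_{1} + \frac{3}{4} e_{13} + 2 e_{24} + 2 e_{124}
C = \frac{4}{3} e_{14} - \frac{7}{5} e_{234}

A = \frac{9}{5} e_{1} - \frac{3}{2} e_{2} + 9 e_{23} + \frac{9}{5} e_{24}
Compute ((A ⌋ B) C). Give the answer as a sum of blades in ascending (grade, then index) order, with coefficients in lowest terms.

step 1: \frac{27}{5} + \frac{18}{5} e_{1} + \frac{27}{20} e_{3} - 3 e_{4} + 3 e_{14} + \frac{18}{5} e_{24}
step 2: 4 - 4 e_{1} + \frac{126}{25} e_{3} + \frac{24}{5} e_{4} - \frac{24}{5} e_{12} + \frac{36}{5} e_{14} - \frac{21}{5} e_{23} + \frac{189}{100} e_{24} + \frac{21}{5} e_{123} - \frac{9}{5} e_{134} - \frac{189}{25} e_{234} - \frac{126}{25} e_{1234}
Answer: 4 - 4 e_{1} + \frac{126}{25} e_{3} + \frac{24}{5} e_{4} - \frac{24}{5} e_{12} + \frac{36}{5} e_{14} - \frac{21}{5} e_{23} + \frac{189}{100} e_{24} + \frac{21}{5} e_{123} - \frac{9}{5} e_{134} - \frac{189}{25} e_{234} - \frac{126}{25} e_{1234}


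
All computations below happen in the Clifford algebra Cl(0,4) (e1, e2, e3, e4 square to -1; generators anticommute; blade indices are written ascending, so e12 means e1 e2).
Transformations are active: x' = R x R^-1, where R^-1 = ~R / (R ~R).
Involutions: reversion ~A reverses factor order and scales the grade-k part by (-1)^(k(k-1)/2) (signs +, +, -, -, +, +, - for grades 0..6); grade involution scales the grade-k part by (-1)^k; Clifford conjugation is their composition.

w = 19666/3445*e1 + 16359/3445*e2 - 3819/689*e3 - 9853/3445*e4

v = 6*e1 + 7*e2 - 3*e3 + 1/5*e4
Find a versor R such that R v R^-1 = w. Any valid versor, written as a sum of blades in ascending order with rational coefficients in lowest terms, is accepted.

Sketch: the shared square -2351/25 makes R = v + w = 40336/3445*e1 + 40474/3445*e2 - 5886/689*e3 - 9164/3445*e4 the natural versor; its sandwich fixes that direction, negates (v - w)/2, and sends v to w.
Answer: 40336/3445*e1 + 40474/3445*e2 - 5886/689*e3 - 9164/3445*e4


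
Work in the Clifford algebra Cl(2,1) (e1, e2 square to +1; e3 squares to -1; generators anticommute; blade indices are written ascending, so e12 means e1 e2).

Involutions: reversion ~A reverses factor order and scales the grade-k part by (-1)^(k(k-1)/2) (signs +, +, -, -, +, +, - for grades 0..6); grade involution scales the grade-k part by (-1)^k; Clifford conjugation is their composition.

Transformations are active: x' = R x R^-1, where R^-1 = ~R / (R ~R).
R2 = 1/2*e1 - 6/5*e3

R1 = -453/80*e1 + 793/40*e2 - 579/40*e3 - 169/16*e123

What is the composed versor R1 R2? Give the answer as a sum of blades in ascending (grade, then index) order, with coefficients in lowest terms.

Distribute over the terms of R2 (each basis-blade product reordered to ascending indices, repeated generators contracted through their squares):
R1 (1/2*e1) = -453/160 - 793/80*e12 + 579/80*e13 - 169/32*e23
R1 (-6/5*e3) = -1737/100 - 507/40*e12 + 1359/200*e13 - 2379/100*e23
Summing the partial products and collecting blades:
Answer: -16161/800 - 1807/80*e12 + 5613/400*e13 - 23257/800*e23


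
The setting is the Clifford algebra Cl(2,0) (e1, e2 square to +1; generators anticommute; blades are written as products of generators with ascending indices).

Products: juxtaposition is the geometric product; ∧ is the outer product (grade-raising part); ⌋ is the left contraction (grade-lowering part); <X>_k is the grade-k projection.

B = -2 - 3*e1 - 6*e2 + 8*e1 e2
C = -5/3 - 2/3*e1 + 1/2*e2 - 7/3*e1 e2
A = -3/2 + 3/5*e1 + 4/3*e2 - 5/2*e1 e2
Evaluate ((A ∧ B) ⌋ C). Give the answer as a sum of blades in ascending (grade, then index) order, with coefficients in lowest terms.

step 1: 3 + 33/10*e1 + 19/3*e2 - 33/5*e1 e2
step 2: -583/30 + 115/9*e1 - 31/5*e2 - 7*e1 e2
Answer: -583/30 + 115/9*e1 - 31/5*e2 - 7*e1 e2


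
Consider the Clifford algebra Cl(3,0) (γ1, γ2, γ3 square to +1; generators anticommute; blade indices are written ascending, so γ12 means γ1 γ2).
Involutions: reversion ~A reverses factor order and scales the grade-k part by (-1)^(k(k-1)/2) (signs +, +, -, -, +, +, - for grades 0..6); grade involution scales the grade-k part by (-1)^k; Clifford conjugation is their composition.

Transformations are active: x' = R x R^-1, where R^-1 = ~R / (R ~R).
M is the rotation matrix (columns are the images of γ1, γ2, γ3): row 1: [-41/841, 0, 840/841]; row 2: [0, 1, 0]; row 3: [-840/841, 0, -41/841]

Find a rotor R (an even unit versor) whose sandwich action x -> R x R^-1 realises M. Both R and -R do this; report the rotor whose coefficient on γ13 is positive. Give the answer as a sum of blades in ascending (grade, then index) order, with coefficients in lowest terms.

Method: write R = a + b12*γ12 + b13*γ13 + b23*γ23 with a^2 + b12^2 + b13^2 + b23^2 = 1 (so R^-1 = ~R). Expanding the columns R e_j ~R gives tr M = 4a^2 - 1 and, from the antisymmetric part, M21 - M12 = -4a*b12, M13 - M31 = 4a*b13, M32 - M23 = -4a*b23.
Here tr M = 759/841, so a^2 = (1 + tr M)/4 = 400/841 and a = ±20/29. Taking a = 20/29: M21 - M12 = 0, M13 - M31 = 1680/841, M32 - M23 = 0, giving b12 = 0, b13 = 21/29, b23 = 0, i.e. R = 20/29 + 21/29*γ13.
Its γ13 coefficient is already positive.
Answer: 20/29 + 21/29*γ13. Recall the cover is two-to-one: with M of trace 759/841, both preimages act alike, and the stated γ13 sign chooses the sheet.


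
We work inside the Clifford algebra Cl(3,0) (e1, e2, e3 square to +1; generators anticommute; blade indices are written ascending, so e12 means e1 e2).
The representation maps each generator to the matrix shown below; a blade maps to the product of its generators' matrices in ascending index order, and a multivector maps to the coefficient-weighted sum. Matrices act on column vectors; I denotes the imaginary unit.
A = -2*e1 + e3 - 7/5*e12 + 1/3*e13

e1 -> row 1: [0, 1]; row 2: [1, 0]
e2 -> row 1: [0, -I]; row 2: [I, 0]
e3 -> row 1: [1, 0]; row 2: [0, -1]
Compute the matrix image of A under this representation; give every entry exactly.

Bivector images (products of the table entries): rho(e12) = rho(e1)rho(e2) = row 1: [I, 0]; row 2: [0, -I]; rho(e13) = rho(e1)rho(e3) = row 1: [0, -1]; row 2: [1, 0].
M = (-2)*rho(e1) + (1)*rho(e3) + (-7/5)*rho(e12) + (1/3)*rho(e13), summed entrywise:
Answer: row 1: [1 - 7*I/5, -7/3]; row 2: [-5/3, -1 + 7*I/5]


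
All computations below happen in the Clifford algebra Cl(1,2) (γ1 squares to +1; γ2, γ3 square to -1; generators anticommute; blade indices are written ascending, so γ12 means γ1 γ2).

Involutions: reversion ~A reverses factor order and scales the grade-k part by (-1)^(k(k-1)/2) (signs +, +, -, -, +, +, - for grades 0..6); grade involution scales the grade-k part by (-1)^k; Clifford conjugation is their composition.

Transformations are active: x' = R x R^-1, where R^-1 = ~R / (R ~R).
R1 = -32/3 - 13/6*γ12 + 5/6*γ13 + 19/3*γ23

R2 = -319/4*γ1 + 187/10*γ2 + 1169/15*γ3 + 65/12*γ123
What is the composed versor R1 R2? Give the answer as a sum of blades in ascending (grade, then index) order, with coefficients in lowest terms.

Distribute over the terms of R1 (each basis-blade product reordered to ascending indices, repeated generators contracted through their squares):
(-32/3) R2 = 2552/3*γ1 - 2992/15*γ2 - 37408/45*γ3 - 520/9*γ123
(-13/6*γ12) R2 = 2431/60*γ1 - 4147/24*γ2 - 845/72*γ3 - 15197/90*γ123
(5/6*γ13) R2 = -1169/18*γ1 - 325/72*γ2 + 1595/24*γ3 - 187/12*γ123
(19/3*γ23) R2 = -1235/36*γ1 - 22211/45*γ2 + 3553/30*γ3 - 6061/12*γ123
Summing the partial products and collecting blades:
Answer: 11879/15*γ1 - 17407/20*γ2 - 9872/15*γ3 - 7473/10*γ123


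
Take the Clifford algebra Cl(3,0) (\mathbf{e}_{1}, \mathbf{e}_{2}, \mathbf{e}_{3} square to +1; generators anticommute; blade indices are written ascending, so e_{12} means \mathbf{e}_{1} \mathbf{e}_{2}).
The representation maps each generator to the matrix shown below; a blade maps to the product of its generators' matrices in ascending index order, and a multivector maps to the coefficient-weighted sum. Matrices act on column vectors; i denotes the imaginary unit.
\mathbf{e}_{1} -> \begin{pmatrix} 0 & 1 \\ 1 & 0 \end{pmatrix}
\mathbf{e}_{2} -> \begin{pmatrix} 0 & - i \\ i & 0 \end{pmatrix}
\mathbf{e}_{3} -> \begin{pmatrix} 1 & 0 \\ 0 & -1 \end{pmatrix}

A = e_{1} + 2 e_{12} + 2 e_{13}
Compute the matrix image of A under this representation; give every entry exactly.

Bivector images (products of the table entries): rho(e_{12}) = rho(\mathbf{e}_{1})rho(\mathbf{e}_{2}) = \begin{pmatrix} i & 0 \\ 0 & - i \end{pmatrix}; rho(e_{13}) = rho(\mathbf{e}_{1})rho(\mathbf{e}_{3}) = \begin{pmatrix} 0 & -1 \\ 1 & 0 \end{pmatrix}.
M = (1)*rho(e_{1}) + (2)*rho(e_{12}) + (2)*rho(e_{13}), summed entrywise:
Answer: \begin{pmatrix} 2 i & -1 \\ 3 & - 2 i \end{pmatrix}


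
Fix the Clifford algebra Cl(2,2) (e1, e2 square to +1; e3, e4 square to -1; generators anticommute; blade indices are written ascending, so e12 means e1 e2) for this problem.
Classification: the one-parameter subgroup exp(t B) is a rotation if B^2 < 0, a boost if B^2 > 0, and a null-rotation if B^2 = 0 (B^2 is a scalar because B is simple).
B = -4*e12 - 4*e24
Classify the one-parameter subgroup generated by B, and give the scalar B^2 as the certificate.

B^2 term by term: the squares give (-4)^2*(e12)^2 + (-4)^2*(e24)^2 = 16*(-1) + 16*(+1) = 0 (each basis 2-blade squares to minus the product of its generators' squares); cross terms between blades sharing an index anticommute and cancel. So B^2 = 0.
Answer: null-rotation, certificate B^2 = 0. One invariant decides it: the square 0 survives every conjugation, and its sign is exactly the classification.


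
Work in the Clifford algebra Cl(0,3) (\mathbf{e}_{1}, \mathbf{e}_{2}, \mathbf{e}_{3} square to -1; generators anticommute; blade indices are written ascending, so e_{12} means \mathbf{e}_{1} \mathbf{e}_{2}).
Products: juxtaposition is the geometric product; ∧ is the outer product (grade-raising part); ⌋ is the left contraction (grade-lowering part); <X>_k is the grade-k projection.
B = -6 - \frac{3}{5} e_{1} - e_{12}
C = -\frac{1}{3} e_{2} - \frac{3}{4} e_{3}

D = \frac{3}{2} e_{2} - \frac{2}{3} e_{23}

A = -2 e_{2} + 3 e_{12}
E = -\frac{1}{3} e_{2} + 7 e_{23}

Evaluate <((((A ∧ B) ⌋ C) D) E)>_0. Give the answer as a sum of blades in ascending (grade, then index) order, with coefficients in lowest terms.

step 1: 12 e_{2} - \frac{96}{5} e_{12}
step 2: 4
step 3: 6 e_{2} - \frac{8}{3} e_{23}
step 4: \frac{62}{3} - \frac{370}{9} e_{3}
step 5: \frac{62}{3}
Answer: \frac{62}{3}


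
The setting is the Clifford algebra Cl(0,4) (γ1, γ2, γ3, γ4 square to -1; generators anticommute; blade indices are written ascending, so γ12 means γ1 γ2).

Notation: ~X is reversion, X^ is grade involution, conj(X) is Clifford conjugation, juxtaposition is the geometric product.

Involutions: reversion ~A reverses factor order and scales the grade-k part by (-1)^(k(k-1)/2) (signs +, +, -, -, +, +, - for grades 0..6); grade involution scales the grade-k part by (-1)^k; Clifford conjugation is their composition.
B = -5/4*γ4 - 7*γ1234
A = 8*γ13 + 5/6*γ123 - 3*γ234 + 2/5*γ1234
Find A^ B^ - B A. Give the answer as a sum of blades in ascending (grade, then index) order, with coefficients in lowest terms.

first term: -14/5 + 21*γ1 + 35/6*γ4 - 15/4*γ23 - 56*γ24 - 1/2*γ123 + 10*γ134 - 25/24*γ1234
second term: -14/5 + 21*γ1 + 35/6*γ4 - 15/4*γ23 - 56*γ24 - 1/2*γ123 - 10*γ134 + 25/24*γ1234
Answer: 20*γ134 - 25/12*γ1234


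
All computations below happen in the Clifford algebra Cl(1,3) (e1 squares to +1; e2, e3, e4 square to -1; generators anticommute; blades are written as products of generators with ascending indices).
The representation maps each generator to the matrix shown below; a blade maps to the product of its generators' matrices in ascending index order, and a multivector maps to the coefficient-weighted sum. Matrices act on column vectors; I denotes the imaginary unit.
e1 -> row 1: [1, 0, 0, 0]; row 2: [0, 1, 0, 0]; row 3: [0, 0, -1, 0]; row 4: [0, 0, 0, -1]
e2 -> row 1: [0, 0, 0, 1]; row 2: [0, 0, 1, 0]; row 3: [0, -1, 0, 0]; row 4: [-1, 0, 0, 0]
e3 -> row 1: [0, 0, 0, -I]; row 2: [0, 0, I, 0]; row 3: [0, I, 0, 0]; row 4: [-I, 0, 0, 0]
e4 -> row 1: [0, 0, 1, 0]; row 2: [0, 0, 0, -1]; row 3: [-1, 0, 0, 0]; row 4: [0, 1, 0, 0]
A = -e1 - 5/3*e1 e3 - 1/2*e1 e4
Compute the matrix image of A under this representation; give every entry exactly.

Bivector images (products of the table entries): rho(e1 e3) = rho(e1)rho(e3) = row 1: [0, 0, 0, -I]; row 2: [0, 0, I, 0]; row 3: [0, -I, 0, 0]; row 4: [I, 0, 0, 0]; rho(e1 e4) = rho(e1)rho(e4) = row 1: [0, 0, 1, 0]; row 2: [0, 0, 0, -1]; row 3: [1, 0, 0, 0]; row 4: [0, -1, 0, 0].
M = (-1)*rho(e1) + (-5/3)*rho(e1 e3) + (-1/2)*rho(e1 e4), summed entrywise:
Answer: row 1: [-1, 0, -1/2, 5*I/3]; row 2: [0, -1, -5*I/3, 1/2]; row 3: [-1/2, 5*I/3, 1, 0]; row 4: [-5*I/3, 1/2, 0, 1]


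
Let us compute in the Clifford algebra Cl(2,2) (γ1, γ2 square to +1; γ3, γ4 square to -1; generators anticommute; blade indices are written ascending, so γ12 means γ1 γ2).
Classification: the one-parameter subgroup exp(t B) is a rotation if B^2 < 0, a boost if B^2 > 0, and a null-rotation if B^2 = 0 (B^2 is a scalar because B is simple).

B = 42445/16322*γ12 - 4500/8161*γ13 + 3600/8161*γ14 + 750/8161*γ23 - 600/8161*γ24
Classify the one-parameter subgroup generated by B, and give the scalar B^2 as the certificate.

B^2 term by term: the squares give (42445/16322)^2*(γ12)^2 + (-4500/8161)^2*(γ13)^2 + (3600/8161)^2*(γ14)^2 + (750/8161)^2*(γ23)^2 + (-600/8161)^2*(γ24)^2 = 1801578025/266407684*(-1) + 20250000/66601921*(+1) + 12960000/66601921*(+1) + 562500/66601921*(+1) + 360000/66601921*(+1) = -25/4 (each basis 2-blade squares to minus the product of its generators' squares); cross terms between blades sharing an index anticommute and cancel; the commuting (index-disjoint) pairs give grade-4 terms 2*c*c'*(blade product), which cancel blade by blade — γ1234: -5400000/66601921 + 5400000/66601921 = 0 — confirming B is simple. So B^2 = -25/4.
Answer: rotation, certificate B^2 = -25/4. One invariant decides it: the square -25/4 survives every conjugation, and its sign is exactly the classification.


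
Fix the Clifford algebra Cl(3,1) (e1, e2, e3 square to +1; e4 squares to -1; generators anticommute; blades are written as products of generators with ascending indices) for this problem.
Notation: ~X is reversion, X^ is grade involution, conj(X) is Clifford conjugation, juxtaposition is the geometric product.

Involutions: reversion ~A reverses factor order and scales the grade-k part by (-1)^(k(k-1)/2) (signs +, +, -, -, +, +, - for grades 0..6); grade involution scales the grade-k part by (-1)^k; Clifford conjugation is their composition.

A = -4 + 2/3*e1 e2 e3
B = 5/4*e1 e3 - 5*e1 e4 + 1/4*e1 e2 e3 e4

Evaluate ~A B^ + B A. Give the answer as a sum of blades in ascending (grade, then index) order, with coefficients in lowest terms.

first term: -5/6*e2 + 1/6*e4 - 5*e1 e3 + 20*e1 e4 + 10/3*e2 e3 e4 - e1 e2 e3 e4
second term: 5/6*e2 + 1/6*e4 - 5*e1 e3 + 20*e1 e4 + 10/3*e2 e3 e4 - e1 e2 e3 e4
Answer: 1/3*e4 - 10*e1 e3 + 40*e1 e4 + 20/3*e2 e3 e4 - 2*e1 e2 e3 e4


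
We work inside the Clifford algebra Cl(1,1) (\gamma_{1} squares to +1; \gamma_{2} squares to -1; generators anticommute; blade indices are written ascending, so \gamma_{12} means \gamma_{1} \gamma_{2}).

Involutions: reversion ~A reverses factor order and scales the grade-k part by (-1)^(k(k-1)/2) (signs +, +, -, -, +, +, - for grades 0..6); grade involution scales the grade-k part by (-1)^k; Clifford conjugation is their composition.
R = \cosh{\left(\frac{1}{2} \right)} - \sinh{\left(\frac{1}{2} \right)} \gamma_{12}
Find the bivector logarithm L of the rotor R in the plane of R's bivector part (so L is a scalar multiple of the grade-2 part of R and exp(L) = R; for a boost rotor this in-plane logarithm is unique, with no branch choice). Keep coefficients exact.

The scalar part of R is \cosh{\left(\frac{1}{2} \right)}, giving the rapidity magnitude (cosh is even); the bivector part supplies orientation, its quotient by sinh of the rapidity is the plane, and L = rapidity * plane — unique in that plane, since flipping both signs leaves L unchanged.
Concretely: cosh(rapidity) = \cosh{\left(\frac{1}{2} \right)} gives rapidity = ±\frac{1}{2}, and since rapidity/sinh(rapidity) is even the sign is immaterial: L = (rapidity/sinh(rapidity)) * <R>_2 = (\frac{1}{2 \sinh{\left(\frac{1}{2} \right)}}) * <R>_2.
Answer: - \frac{1}{2} \gamma_{12}


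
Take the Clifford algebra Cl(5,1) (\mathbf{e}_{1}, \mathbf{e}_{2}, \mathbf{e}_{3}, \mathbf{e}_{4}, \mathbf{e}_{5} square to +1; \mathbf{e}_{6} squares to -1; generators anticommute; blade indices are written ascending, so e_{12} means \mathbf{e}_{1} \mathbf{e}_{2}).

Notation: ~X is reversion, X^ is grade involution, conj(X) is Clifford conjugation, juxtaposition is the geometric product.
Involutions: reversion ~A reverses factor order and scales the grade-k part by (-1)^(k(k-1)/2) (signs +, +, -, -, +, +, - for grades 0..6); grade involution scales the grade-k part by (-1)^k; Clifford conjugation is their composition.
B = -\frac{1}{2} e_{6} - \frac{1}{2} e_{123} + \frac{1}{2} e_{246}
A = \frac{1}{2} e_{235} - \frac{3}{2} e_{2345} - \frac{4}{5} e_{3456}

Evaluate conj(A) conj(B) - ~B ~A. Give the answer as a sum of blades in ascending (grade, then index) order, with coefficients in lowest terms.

first term: -\frac{1}{4} e_{15} - \frac{3}{4} e_{145} + \frac{2}{5} e_{235} + \frac{2}{5} e_{345} - \frac{3}{4} e_{356} + \frac{1}{4} e_{2356} - \frac{1}{4} e_{3456} - \frac{2}{5} e_{12456} - \frac{3}{4} e_{23456}
second term: \frac{1}{4} e_{15} + \frac{3}{4} e_{145} - \frac{2}{5} e_{235} + \frac{2}{5} e_{345} + \frac{3}{4} e_{356} - \frac{1}{4} e_{2356} - \frac{1}{4} e_{3456} - \frac{2}{5} e_{12456} + \frac{3}{4} e_{23456}
Answer: -\frac{1}{2} e_{15} - \frac{3}{2} e_{145} + \frac{4}{5} e_{235} - \frac{3}{2} e_{356} + \frac{1}{2} e_{2356} - \frac{3}{2} e_{23456}


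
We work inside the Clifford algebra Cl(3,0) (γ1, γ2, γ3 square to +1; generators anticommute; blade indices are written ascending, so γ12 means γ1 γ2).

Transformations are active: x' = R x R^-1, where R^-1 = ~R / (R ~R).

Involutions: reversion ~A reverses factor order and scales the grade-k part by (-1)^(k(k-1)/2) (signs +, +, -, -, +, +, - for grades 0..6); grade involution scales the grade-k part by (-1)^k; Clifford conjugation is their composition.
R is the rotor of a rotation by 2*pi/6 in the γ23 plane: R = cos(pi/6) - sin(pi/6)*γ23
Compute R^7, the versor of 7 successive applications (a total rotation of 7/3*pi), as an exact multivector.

The rotor phase is half the rotation angle and phases add under composition, so 7 steps in the γ23 plane accumulate phase 7*(pi/6) = 7*pi/6: R^7 = cos(7*pi/6) - sin(7*pi/6)*γ23.
cos(7*pi/6) = -sqrt(3)/2 and sin(7*pi/6) = -1/2, so R^7 = -sqrt(3)/2 + 1/2*γ23. The net rotation is 1/3*pi (after discarding 1 full turn, each of which contributes a factor -1 to the rotor); the rotor keeps the half-angle phase exactly.
Answer: -sqrt(3)/2 + 1/2*γ23


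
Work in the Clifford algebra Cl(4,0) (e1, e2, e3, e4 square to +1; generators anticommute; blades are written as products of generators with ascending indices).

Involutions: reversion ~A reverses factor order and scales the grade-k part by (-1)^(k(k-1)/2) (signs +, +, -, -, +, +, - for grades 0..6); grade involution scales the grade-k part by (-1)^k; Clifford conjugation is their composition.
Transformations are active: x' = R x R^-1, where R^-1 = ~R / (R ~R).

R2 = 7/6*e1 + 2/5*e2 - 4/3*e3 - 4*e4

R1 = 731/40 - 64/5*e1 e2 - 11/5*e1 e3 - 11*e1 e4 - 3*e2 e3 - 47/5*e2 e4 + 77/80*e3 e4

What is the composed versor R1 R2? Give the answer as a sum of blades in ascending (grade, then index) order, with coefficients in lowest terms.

Distribute over the terms of R2 (each basis-blade product reordered to ascending indices, repeated generators contracted through their squares):
R1 (7/6*e1) = 5117/240*e1 + 224/15*e2 + 77/30*e3 + 77/6*e4 - 7/2*e1 e2 e3 - 329/30*e1 e2 e4 + 539/480*e1 e3 e4
R1 (2/5*e2) = -128/25*e1 + 731/100*e2 + 6/5*e3 + 94/25*e4 + 22/25*e1 e2 e3 + 22/5*e1 e2 e4 + 77/200*e2 e3 e4
R1 (-4/3*e3) = 44/15*e1 + 4*e2 - 731/30*e3 + 77/60*e4 + 256/15*e1 e2 e3 - 44/3*e1 e3 e4 - 188/15*e2 e3 e4
R1 (-4*e4) = 44*e1 + 188/5*e2 - 77/20*e3 - 731/10*e4 + 256/5*e1 e2 e4 + 44/5*e1 e3 e4 + 12*e2 e3 e4
Summing the partial products and collecting blades:
Answer: 75761/1200*e1 + 19153/300*e2 - 489/20*e3 - 16567/300*e4 + 2167/150*e1 e2 e3 + 1339/30*e1 e2 e4 - 759/160*e1 e3 e4 - 89/600*e2 e3 e4


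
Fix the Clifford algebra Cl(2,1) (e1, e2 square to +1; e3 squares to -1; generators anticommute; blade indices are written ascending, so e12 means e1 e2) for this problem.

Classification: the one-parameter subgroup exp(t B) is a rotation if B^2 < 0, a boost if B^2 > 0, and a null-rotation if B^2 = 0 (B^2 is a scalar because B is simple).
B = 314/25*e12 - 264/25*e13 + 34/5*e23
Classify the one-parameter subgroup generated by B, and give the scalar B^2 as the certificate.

B^2 term by term: the squares give (314/25)^2*(e12)^2 + (-264/25)^2*(e13)^2 + (34/5)^2*(e23)^2 = 98596/625*(-1) + 69696/625*(+1) + 1156/25*(+1) = 0 (each basis 2-blade squares to minus the product of its generators' squares); cross terms between blades sharing an index anticommute and cancel. So B^2 = 0.
Answer: null-rotation, certificate B^2 = 0. Because 0 is invariant under every versor sandwich, the classification follows from its sign alone.


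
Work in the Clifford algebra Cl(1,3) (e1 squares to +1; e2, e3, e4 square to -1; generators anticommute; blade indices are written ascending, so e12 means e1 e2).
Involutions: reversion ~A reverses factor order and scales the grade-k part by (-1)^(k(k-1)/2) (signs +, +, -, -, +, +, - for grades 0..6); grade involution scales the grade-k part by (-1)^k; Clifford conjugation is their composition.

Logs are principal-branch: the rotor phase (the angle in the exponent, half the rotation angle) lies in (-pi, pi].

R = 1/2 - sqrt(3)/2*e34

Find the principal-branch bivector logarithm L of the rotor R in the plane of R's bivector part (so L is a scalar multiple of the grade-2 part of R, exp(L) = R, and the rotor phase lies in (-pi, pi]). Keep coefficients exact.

The scalar part of R is 1/2, so the principal-branch rotor phase is pinned; divide the bivector part by its sine to get the unit plane — L is the phase times that plane.
Concretely: cos(phase) = 1/2 gives phase = ±pi/3, and since phase/sin(phase) is even the sign is immaterial: L = (phase/sin(phase)) * <R>_2 = (2*sqrt(3)*pi/9) * <R>_2.
Answer: -pi/3*e34


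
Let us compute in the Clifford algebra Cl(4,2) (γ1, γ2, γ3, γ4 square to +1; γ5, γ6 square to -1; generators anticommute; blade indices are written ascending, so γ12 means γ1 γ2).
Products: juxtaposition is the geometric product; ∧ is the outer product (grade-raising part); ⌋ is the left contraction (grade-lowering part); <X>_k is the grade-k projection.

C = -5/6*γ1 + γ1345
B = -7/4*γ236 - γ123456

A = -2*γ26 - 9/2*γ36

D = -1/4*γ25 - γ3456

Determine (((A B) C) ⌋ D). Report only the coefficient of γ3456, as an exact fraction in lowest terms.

step 1: 63/8*γ2 - 7/2*γ3 + 9/2*γ1245 - 2*γ1345
step 2: 2 + 105/16*γ12 - 35/12*γ13 - 9/2*γ23 + 7/2*γ145 + 15/4*γ245 - 5/3*γ345 - 63/8*γ12345
step 3: 5/3*γ6 - 1/2*γ25 - 2*γ3456
Answer: -2


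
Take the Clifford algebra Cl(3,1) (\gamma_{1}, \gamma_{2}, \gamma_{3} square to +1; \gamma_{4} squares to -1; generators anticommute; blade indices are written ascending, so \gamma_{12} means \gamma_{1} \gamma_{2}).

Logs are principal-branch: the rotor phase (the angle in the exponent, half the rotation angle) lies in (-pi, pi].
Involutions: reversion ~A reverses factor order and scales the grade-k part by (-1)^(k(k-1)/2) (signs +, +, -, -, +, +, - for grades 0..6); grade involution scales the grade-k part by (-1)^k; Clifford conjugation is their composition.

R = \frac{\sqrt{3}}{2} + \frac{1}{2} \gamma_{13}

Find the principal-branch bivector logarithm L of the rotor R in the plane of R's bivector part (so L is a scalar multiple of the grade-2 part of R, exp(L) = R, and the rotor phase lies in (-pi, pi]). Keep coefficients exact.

The scalar part of R is \frac{\sqrt{3}}{2}, and that scalar determines the rotor phase on the principal branch; recovering the unit plane as bivector-part over sine of the phase gives L = phase * plane.
Concretely: cos(phase) = \frac{\sqrt{3}}{2} gives phase = ±\frac{\pi}{6}, and since phase/sin(phase) is even the sign is immaterial: L = (phase/sin(phase)) * <R>_2 = (\frac{\pi}{3}) * <R>_2.
Answer: \frac{\pi}{6} \gamma_{13}


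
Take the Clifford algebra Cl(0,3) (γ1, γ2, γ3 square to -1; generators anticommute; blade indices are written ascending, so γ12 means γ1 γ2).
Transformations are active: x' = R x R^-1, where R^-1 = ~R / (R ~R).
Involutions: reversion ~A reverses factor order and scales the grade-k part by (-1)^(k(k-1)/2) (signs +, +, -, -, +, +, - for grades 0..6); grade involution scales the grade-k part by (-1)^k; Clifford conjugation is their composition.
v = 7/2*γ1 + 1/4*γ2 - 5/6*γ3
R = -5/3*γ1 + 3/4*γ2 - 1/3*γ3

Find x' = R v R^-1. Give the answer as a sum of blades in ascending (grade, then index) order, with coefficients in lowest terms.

~R = -5/3*γ1 + 3/4*γ2 - 1/3*γ3, and R ~R = -497/144, so R^-1 = ~R / (-497/144).
R v = 773/144 - 73/24*γ12 + 23/9*γ13 - 13/24*γ23
Answer: 5023/2982*γ1 - 5135/1988*γ2 + 1859/994*γ3


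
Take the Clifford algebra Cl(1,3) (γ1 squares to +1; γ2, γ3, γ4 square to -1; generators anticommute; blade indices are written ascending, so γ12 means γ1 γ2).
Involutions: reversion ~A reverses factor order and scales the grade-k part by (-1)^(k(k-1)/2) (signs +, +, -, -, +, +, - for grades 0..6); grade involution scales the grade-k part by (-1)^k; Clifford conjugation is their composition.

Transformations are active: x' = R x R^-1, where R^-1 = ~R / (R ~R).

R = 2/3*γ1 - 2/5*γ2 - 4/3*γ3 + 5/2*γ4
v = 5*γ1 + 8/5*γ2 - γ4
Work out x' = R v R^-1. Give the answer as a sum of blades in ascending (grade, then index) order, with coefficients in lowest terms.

~R = 2/3*γ1 - 2/5*γ2 - 4/3*γ3 + 5/2*γ4, and R ~R = -2323/300, so R^-1 = ~R / (-2323/300).
R v = 971/150 + 46/15*γ12 + 20/3*γ13 - 79/6*γ14 + 32/15*γ23 - 18/5*γ24 + 4/3*γ34
Answer: -42613/6969*γ1 - 10816/11615*γ2 + 15536/6969*γ3 - 7387/2323*γ4
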